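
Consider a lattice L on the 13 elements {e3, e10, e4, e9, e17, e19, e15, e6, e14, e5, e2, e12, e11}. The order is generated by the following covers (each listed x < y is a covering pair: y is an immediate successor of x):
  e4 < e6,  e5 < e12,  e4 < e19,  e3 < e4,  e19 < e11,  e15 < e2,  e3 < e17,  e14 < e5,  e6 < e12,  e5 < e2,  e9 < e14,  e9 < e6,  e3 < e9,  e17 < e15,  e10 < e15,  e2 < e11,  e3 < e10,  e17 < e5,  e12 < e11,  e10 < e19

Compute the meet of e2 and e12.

Common lower bounds of {e2, e12}: e14, e17, e3, e5, e9.
The greatest among these is e5.

e5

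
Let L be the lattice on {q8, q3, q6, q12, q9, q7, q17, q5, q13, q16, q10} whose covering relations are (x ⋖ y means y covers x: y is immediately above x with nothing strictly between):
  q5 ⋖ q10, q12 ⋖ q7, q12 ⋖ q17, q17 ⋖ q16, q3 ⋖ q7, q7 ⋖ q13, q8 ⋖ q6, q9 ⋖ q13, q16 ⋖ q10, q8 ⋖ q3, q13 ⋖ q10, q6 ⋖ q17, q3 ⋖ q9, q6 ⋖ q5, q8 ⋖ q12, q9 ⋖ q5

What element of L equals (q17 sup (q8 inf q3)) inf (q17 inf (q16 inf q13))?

q8 ∧ q3 = q8
q17 ∨ q8 = q17
q16 ∧ q13 = q12
q17 ∧ q12 = q12
q17 ∧ q12 = q12

q12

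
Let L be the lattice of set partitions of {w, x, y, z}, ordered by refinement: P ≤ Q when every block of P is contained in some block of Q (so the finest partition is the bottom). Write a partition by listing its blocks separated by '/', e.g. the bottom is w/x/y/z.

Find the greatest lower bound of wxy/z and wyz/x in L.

The meet (common refinement) of wxy/z and wyz/x intersects blocks pairwise, giving wy/x/z.

wy/x/z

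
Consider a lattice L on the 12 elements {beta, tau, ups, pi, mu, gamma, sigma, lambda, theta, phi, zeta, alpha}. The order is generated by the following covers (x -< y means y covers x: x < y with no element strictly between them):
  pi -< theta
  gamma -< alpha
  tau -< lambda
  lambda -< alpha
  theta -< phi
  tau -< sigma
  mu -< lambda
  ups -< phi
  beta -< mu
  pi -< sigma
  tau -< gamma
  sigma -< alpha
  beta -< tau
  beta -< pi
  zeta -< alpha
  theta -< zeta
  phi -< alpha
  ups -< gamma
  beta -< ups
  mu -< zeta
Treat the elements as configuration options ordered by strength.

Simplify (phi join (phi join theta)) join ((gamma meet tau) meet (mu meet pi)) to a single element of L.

phi ∨ theta = phi
phi ∨ phi = phi
gamma ∧ tau = tau
mu ∧ pi = beta
tau ∧ beta = beta
phi ∨ beta = phi

phi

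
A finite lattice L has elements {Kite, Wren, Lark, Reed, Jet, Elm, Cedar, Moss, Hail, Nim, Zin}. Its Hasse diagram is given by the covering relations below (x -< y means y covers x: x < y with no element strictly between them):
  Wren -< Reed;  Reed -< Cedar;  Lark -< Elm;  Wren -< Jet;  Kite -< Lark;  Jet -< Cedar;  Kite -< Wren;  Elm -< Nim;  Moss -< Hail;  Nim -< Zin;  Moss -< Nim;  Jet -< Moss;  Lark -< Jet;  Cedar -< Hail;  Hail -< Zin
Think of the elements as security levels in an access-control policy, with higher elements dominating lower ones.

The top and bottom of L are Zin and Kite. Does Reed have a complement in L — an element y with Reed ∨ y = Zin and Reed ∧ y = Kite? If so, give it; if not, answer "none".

Need y with Reed ∨ y = Zin and Reed ∧ y = Kite.
Checking each element gives: Elm.

Elm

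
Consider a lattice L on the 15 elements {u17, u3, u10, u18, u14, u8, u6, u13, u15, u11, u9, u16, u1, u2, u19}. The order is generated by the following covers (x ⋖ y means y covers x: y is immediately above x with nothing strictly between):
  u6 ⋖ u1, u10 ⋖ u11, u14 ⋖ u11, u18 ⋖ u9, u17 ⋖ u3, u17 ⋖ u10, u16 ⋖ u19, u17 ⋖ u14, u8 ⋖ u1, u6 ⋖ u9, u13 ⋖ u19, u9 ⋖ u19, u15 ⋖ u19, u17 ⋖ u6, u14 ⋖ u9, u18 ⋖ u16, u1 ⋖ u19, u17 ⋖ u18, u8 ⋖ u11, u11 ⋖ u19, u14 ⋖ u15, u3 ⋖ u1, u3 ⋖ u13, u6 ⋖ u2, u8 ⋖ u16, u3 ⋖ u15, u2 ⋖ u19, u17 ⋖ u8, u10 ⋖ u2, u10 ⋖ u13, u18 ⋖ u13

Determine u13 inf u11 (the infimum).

Common lower bounds of {u13, u11}: u10, u17.
The greatest among these is u10.

u10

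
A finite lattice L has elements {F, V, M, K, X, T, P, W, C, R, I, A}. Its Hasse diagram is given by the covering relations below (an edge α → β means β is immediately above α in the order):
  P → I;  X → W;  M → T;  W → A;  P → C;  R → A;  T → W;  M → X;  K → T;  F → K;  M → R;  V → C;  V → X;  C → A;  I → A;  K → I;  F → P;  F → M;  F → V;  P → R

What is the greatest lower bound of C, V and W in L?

Common lower bounds of {C, V, W}: F, V.
The greatest among these is V.

V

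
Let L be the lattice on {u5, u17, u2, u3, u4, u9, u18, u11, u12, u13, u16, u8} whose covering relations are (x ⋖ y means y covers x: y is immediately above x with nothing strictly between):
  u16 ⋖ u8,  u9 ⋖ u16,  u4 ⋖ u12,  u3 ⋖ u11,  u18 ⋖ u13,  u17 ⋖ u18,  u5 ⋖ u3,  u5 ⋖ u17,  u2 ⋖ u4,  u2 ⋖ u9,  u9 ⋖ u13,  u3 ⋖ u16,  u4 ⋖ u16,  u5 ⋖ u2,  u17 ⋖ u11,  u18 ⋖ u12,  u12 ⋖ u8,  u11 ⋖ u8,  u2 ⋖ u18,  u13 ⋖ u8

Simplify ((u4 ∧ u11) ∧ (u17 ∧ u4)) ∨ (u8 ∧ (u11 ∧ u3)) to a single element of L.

u4 ∧ u11 = u5
u17 ∧ u4 = u5
u5 ∧ u5 = u5
u11 ∧ u3 = u3
u8 ∧ u3 = u3
u5 ∨ u3 = u3

u3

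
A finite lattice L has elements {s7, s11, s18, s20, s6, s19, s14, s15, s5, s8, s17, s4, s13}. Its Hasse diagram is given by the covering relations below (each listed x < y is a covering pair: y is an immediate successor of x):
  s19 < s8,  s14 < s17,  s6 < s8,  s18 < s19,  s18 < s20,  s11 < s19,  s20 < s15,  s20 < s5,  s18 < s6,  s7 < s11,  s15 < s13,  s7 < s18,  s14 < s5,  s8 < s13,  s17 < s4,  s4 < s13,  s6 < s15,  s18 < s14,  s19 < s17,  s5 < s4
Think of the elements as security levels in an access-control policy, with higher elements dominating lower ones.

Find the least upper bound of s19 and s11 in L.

s19

Common upper bounds of {s19, s11}: s13, s17, s19, s4, s8.
The least among these is s19.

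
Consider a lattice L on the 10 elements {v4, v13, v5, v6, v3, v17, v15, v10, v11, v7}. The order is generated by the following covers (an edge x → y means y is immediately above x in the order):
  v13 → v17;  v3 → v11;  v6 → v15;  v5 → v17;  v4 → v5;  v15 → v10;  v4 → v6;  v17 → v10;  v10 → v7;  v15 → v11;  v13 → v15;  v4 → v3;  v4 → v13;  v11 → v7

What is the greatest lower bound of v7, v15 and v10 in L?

Common lower bounds of {v7, v15, v10}: v13, v15, v4, v6.
The greatest among these is v15.

v15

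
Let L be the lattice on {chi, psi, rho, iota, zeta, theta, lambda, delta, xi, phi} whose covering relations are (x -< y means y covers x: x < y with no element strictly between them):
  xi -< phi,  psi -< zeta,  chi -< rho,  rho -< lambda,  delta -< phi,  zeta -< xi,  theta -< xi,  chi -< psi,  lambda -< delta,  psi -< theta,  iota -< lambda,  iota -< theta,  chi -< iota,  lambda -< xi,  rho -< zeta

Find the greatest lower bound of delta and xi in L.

lambda

Common lower bounds of {delta, xi}: chi, iota, lambda, rho.
The greatest among these is lambda.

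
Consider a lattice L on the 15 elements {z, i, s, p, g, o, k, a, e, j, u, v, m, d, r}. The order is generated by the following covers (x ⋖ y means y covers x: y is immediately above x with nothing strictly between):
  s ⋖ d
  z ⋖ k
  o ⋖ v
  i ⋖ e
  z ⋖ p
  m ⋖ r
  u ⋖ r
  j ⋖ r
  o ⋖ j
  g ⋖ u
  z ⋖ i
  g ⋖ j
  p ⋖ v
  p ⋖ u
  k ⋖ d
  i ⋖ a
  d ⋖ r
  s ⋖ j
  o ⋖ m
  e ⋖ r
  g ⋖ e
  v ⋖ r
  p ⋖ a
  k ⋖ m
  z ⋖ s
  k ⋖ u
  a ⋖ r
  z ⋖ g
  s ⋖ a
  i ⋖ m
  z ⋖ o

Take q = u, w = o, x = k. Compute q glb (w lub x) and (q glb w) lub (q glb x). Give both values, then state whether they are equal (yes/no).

k; k; yes

w lub x = m, so q glb (w lub x) = u glb m = k.
q glb w = z and q glb x = k, so (q glb w) lub (q glb x) = z lub k = k.
Equal: yes.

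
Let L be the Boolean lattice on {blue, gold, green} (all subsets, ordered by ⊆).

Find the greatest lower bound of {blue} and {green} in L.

{}

Common lower bounds of {{blue}, {green}}: {}.
The greatest among these is {}.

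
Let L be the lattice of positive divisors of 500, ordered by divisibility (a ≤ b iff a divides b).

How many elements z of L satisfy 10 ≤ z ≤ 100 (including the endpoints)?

4

The interval [10, 100] = {10, 100, 20, 50}, which has 4 elements.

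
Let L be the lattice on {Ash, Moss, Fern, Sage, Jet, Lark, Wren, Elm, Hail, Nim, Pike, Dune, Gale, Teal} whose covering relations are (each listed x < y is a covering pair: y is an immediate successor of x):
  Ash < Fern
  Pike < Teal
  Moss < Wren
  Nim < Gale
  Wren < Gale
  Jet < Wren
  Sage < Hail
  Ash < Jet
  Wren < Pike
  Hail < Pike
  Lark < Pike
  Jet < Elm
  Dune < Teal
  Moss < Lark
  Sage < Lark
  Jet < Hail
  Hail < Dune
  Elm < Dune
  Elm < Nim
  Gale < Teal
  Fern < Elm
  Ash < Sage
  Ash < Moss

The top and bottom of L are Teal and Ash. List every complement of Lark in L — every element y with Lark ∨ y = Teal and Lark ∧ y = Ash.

Elm, Fern, Nim

Need y with Lark ∨ y = Teal and Lark ∧ y = Ash.
Checking each element gives: Elm, Fern, Nim.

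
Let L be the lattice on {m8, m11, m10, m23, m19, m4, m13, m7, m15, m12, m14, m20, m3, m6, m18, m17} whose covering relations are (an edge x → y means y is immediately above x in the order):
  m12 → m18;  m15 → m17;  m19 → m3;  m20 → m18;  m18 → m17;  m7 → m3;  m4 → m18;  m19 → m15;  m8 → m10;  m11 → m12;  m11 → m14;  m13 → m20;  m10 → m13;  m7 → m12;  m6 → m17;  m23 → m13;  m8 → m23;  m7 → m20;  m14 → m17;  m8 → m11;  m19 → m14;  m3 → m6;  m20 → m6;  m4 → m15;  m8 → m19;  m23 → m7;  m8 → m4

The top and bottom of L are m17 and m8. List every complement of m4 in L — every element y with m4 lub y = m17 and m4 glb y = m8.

m14, m3, m6

Need y with m4 ∨ y = m17 and m4 ∧ y = m8.
Checking each element gives: m14, m3, m6.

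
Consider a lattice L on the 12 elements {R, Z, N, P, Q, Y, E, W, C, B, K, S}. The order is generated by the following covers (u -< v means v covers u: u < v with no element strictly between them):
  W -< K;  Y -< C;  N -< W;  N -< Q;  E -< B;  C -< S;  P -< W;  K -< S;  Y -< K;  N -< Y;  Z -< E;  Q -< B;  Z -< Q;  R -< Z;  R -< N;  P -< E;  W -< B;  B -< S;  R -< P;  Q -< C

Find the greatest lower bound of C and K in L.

Common lower bounds of {C, K}: N, R, Y.
The greatest among these is Y.

Y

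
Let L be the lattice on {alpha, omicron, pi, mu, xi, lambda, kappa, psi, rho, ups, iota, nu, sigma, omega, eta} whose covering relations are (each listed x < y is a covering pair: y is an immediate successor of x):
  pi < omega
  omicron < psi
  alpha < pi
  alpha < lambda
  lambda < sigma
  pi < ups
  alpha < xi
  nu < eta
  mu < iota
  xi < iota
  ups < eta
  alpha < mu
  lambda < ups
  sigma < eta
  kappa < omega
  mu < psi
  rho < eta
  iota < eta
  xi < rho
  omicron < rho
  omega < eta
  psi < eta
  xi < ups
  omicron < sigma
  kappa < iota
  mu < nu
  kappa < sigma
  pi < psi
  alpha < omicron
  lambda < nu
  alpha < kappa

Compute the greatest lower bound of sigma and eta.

sigma

Common lower bounds of {sigma, eta}: alpha, kappa, lambda, omicron, sigma.
The greatest among these is sigma.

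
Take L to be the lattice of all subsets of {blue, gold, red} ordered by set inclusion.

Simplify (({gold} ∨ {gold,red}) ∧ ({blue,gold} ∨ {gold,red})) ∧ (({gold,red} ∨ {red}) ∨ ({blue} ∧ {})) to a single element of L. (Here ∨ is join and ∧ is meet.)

{gold} ∨ {gold,red} = {gold,red}
{blue,gold} ∨ {gold,red} = {blue,gold,red}
{gold,red} ∧ {blue,gold,red} = {gold,red}
{gold,red} ∨ {red} = {gold,red}
{blue} ∧ {} = {}
{gold,red} ∨ {} = {gold,red}
{gold,red} ∧ {gold,red} = {gold,red}

{gold,red}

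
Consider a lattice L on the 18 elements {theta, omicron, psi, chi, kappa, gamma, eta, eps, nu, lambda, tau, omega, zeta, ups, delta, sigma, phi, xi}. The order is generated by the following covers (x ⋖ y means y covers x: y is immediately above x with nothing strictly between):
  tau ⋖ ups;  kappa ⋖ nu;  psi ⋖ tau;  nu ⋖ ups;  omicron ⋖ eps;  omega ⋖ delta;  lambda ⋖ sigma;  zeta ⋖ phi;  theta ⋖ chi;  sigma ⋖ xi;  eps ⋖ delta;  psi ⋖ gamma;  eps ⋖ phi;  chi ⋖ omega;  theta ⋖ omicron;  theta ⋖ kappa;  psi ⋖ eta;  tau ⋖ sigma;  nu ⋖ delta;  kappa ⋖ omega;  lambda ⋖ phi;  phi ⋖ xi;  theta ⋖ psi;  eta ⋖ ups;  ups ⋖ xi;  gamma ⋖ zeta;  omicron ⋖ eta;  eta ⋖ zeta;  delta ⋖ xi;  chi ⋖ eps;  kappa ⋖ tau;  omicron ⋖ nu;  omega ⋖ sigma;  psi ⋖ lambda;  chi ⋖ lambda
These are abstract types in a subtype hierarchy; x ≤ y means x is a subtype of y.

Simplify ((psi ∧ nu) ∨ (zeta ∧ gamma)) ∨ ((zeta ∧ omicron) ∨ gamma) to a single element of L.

zeta

psi ∧ nu = theta
zeta ∧ gamma = gamma
theta ∨ gamma = gamma
zeta ∧ omicron = omicron
omicron ∨ gamma = zeta
gamma ∨ zeta = zeta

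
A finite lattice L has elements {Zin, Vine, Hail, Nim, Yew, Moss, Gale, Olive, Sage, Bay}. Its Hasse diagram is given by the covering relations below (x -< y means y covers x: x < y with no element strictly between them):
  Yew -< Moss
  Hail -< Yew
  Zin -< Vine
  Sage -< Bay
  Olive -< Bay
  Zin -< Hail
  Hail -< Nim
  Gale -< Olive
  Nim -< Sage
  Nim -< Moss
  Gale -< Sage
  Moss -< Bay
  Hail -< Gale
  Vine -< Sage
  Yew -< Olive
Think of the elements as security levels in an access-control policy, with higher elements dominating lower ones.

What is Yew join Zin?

Common upper bounds of {Yew, Zin}: Bay, Moss, Olive, Yew.
The least among these is Yew.

Yew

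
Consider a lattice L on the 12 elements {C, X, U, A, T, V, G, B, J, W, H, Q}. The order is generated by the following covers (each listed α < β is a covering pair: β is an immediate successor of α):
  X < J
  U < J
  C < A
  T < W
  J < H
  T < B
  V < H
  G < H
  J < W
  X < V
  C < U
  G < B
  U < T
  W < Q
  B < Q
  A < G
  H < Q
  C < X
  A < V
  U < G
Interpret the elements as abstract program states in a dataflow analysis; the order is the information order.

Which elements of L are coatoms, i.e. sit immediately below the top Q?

B, H, W

The coatoms are exactly the elements covered by Q: B, H, W.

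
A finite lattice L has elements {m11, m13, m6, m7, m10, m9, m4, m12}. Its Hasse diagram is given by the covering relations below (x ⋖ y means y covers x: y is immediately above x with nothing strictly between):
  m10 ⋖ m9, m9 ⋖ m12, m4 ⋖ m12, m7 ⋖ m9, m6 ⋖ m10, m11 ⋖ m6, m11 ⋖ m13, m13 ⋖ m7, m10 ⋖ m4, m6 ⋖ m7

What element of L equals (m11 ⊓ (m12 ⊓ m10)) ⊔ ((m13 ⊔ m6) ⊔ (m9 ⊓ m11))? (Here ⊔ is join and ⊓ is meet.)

m12 ∧ m10 = m10
m11 ∧ m10 = m11
m13 ∨ m6 = m7
m9 ∧ m11 = m11
m7 ∨ m11 = m7
m11 ∨ m7 = m7

m7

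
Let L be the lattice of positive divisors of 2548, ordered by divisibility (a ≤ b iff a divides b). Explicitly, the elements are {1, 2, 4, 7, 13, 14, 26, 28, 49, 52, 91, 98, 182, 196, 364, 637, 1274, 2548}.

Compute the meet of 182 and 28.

14

In the divisibility order, the meet is the greatest common divisor: gcd(182, 28) = 14.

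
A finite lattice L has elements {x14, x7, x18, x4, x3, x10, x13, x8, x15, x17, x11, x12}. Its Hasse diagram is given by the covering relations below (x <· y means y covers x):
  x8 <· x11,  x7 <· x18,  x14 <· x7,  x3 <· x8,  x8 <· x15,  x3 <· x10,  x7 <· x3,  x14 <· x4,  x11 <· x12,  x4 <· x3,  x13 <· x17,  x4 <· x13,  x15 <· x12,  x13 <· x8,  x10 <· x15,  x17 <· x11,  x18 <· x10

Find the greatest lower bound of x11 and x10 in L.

x3

Common lower bounds of {x11, x10}: x14, x3, x4, x7.
The greatest among these is x3.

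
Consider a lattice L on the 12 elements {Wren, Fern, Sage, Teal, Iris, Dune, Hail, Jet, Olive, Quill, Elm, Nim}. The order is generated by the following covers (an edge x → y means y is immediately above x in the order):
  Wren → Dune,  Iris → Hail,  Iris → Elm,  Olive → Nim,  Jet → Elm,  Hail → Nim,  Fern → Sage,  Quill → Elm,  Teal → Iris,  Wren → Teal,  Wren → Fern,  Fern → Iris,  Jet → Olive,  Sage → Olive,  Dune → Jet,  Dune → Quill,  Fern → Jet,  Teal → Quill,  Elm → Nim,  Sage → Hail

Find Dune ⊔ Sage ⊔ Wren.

Olive

Common upper bounds of {Dune, Sage, Wren}: Nim, Olive.
The least among these is Olive.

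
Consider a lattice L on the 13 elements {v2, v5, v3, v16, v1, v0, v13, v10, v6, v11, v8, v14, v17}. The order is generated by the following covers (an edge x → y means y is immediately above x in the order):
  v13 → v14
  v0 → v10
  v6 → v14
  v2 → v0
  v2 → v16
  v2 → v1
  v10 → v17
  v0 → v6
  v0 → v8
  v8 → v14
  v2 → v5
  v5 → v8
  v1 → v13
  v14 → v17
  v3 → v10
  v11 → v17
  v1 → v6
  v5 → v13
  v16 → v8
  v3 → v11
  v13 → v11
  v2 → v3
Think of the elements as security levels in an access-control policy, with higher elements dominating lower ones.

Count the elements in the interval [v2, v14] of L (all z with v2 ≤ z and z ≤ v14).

The interval [v2, v14] = {v0, v1, v13, v14, v16, v2, v5, v6, v8}, which has 9 elements.

9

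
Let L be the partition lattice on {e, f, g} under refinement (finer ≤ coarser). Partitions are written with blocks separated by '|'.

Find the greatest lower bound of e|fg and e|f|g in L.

e|f|g

The meet (common refinement) of e|fg and e|f|g intersects blocks pairwise, giving e|f|g.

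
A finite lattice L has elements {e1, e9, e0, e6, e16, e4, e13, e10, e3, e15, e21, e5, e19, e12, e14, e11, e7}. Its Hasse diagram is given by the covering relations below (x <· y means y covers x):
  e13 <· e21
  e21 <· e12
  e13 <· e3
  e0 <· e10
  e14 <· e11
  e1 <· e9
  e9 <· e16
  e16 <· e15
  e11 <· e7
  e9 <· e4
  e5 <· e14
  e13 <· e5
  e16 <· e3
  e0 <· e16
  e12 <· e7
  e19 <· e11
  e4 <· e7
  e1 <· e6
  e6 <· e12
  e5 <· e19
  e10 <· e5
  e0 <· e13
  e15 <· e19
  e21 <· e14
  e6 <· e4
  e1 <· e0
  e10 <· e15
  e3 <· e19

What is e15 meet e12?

Common lower bounds of {e15, e12}: e0, e1.
The greatest among these is e0.

e0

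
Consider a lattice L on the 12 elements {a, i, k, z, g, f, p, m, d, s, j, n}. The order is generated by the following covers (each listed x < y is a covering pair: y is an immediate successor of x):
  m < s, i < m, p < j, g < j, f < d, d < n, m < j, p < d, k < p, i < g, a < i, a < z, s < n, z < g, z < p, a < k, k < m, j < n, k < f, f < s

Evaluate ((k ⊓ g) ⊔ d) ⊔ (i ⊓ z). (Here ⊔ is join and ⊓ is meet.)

k ∧ g = a
a ∨ d = d
i ∧ z = a
d ∨ a = d

d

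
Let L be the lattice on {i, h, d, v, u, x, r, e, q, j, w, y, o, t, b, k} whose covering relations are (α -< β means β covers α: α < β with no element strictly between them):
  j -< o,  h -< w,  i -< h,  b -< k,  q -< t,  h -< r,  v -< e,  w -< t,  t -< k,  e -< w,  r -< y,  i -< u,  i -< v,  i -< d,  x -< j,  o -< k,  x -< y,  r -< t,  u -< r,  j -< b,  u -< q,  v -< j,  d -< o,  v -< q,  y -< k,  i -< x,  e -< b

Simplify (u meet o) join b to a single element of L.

b

u ∧ o = i
i ∨ b = b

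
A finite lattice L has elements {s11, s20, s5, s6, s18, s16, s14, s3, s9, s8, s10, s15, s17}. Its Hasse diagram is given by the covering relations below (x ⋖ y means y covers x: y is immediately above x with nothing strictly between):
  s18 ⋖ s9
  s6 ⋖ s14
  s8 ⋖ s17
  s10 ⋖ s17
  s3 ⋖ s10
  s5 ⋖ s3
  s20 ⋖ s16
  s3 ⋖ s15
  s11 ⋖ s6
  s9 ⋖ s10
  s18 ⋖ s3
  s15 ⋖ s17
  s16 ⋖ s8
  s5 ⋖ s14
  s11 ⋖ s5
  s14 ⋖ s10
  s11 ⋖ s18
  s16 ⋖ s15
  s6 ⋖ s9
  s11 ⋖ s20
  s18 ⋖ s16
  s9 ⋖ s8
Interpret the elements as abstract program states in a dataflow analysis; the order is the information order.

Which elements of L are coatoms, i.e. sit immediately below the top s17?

s10, s15, s8

The coatoms are exactly the elements covered by s17: s10, s15, s8.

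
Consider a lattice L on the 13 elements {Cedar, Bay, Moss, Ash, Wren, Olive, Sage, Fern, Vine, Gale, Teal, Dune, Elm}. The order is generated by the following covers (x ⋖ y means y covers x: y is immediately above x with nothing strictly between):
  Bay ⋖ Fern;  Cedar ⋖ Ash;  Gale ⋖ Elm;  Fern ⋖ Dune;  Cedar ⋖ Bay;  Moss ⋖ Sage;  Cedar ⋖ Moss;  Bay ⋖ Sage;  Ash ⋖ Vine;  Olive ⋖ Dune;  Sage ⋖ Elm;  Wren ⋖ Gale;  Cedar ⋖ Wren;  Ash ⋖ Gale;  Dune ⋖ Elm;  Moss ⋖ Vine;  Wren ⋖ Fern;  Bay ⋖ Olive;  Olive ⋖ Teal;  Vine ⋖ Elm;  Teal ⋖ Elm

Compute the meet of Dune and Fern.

Fern

Common lower bounds of {Dune, Fern}: Bay, Cedar, Fern, Wren.
The greatest among these is Fern.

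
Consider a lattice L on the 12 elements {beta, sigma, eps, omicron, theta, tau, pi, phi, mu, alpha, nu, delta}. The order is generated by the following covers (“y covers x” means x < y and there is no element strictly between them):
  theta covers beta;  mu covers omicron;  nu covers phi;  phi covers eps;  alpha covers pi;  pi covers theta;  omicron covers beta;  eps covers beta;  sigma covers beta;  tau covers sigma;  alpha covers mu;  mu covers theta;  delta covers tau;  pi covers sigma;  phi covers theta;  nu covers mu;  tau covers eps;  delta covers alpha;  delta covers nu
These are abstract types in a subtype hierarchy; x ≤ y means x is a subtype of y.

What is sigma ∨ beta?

sigma

Common upper bounds of {sigma, beta}: alpha, delta, pi, sigma, tau.
The least among these is sigma.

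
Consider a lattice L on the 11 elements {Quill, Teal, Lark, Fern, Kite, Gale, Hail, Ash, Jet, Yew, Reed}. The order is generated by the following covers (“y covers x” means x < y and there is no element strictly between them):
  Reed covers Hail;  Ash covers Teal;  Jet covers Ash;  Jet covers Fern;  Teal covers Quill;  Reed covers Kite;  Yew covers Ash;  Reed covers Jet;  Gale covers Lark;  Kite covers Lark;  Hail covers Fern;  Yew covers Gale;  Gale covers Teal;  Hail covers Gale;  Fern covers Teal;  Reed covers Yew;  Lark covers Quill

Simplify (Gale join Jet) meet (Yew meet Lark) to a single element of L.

Lark

Gale ∨ Jet = Reed
Yew ∧ Lark = Lark
Reed ∧ Lark = Lark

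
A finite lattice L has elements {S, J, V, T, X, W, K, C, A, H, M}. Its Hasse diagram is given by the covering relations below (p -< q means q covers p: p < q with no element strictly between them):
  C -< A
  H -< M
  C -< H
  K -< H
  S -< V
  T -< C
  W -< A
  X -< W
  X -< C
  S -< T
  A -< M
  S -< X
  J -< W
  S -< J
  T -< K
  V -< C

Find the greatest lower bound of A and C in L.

C

Common lower bounds of {A, C}: C, S, T, V, X.
The greatest among these is C.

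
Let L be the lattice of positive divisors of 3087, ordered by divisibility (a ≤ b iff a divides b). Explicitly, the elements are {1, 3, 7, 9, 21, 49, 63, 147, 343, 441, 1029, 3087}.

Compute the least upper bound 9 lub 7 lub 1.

Common upper bounds of {9, 7, 1}: 3087, 441, 63.
The least among these is 63.

63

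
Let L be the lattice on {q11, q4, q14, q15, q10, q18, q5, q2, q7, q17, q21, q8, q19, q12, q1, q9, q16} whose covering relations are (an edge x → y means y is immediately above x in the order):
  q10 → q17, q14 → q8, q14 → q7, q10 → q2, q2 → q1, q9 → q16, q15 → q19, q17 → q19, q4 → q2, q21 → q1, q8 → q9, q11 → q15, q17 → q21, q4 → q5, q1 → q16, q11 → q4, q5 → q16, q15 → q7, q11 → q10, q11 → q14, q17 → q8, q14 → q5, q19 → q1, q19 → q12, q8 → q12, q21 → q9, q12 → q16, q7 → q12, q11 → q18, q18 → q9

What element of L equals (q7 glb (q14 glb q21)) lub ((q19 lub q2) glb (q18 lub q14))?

q14 ∧ q21 = q11
q7 ∧ q11 = q11
q19 ∨ q2 = q1
q18 ∨ q14 = q9
q1 ∧ q9 = q21
q11 ∨ q21 = q21

q21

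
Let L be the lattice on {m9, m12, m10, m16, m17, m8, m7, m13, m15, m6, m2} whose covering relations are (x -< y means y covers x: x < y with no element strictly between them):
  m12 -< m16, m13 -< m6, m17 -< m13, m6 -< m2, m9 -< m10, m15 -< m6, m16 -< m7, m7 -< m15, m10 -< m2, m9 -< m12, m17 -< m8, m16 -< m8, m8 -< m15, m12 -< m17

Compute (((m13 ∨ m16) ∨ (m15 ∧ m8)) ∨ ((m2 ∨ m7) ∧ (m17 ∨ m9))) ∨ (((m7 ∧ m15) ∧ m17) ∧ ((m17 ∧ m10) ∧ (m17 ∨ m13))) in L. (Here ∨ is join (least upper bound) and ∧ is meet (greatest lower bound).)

m13 ∨ m16 = m6
m15 ∧ m8 = m8
m6 ∨ m8 = m6
m2 ∨ m7 = m2
m17 ∨ m9 = m17
m2 ∧ m17 = m17
m6 ∨ m17 = m6
m7 ∧ m15 = m7
m7 ∧ m17 = m12
m17 ∧ m10 = m9
m17 ∨ m13 = m13
m9 ∧ m13 = m9
m12 ∧ m9 = m9
m6 ∨ m9 = m6

m6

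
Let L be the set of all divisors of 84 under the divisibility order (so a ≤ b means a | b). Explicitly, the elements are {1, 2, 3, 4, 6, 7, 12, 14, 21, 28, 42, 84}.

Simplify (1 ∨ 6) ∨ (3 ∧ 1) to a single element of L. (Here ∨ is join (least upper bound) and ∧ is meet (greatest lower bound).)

6

1 ∨ 6 = 6
3 ∧ 1 = 1
6 ∨ 1 = 6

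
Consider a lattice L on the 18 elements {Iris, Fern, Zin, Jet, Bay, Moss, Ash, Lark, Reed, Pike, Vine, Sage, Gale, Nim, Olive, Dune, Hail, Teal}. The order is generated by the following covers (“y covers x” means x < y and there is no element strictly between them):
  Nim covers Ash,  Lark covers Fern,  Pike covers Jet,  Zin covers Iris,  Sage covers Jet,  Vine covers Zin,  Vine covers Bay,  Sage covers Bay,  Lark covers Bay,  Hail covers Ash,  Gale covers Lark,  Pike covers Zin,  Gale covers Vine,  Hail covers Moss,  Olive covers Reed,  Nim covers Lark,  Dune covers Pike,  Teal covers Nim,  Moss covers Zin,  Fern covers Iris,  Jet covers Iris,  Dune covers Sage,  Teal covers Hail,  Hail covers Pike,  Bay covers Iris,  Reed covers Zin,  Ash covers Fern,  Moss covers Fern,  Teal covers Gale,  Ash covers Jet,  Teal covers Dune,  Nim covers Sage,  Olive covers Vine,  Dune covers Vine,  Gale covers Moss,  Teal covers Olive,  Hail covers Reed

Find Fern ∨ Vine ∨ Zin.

Common upper bounds of {Fern, Vine, Zin}: Gale, Teal.
The least among these is Gale.

Gale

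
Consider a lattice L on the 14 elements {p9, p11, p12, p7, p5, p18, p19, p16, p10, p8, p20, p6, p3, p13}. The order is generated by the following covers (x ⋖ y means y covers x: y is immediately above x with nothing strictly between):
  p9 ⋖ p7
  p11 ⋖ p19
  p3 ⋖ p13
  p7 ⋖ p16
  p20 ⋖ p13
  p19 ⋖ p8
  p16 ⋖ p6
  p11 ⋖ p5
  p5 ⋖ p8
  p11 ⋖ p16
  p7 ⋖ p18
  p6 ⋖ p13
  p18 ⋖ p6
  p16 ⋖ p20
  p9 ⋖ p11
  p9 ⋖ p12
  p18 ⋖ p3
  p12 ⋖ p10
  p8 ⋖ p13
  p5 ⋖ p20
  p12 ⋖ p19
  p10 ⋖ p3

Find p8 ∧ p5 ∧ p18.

Common lower bounds of {p8, p5, p18}: p9.
The greatest among these is p9.

p9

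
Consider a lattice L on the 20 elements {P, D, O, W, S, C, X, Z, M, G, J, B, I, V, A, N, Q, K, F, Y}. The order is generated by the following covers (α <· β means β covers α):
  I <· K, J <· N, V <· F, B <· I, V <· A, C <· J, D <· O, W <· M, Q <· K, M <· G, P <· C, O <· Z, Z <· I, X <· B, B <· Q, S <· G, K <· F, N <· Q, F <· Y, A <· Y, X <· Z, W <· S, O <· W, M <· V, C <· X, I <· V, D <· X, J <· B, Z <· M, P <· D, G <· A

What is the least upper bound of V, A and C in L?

A

Common upper bounds of {V, A, C}: A, Y.
The least among these is A.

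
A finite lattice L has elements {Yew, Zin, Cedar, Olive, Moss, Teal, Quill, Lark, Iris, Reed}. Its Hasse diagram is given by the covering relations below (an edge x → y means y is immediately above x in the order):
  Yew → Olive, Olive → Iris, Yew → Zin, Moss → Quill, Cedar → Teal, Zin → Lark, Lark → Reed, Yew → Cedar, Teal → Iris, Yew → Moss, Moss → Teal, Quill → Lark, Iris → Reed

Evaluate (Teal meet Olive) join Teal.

Teal

Teal ∧ Olive = Yew
Yew ∨ Teal = Teal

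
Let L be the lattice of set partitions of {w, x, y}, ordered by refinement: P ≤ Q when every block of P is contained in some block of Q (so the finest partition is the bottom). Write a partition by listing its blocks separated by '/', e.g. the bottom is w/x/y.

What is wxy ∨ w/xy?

wxy

The join of wxy and w/xy merges any blocks that overlap across the partitions, giving wxy.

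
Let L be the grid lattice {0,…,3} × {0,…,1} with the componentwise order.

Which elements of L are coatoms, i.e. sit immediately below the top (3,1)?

(2,1), (3,0)

The coatoms are exactly the elements covered by (3,1): (2,1), (3,0).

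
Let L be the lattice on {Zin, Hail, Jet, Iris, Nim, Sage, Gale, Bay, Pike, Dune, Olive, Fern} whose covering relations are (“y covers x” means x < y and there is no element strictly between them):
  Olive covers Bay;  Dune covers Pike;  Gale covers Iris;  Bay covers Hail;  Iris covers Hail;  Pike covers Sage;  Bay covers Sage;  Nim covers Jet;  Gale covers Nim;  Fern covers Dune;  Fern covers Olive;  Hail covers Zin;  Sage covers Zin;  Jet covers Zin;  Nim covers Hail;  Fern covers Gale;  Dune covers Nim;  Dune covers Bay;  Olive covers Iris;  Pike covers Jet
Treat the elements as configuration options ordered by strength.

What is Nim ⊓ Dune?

Common lower bounds of {Nim, Dune}: Hail, Jet, Nim, Zin.
The greatest among these is Nim.

Nim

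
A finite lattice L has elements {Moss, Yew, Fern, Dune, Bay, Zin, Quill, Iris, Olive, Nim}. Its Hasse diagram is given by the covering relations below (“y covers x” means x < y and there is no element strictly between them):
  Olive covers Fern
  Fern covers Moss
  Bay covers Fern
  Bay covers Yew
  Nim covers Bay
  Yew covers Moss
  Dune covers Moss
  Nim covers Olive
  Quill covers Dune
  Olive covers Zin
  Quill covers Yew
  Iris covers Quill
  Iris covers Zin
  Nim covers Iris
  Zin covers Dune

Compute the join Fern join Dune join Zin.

Common upper bounds of {Fern, Dune, Zin}: Nim, Olive.
The least among these is Olive.

Olive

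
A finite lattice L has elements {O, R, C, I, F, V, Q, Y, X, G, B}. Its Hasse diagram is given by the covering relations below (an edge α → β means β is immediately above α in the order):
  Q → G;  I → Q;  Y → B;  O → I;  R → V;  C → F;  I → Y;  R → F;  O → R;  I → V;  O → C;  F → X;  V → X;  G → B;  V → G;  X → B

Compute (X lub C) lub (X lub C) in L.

X ∨ C = X
X ∨ C = X
X ∨ X = X

X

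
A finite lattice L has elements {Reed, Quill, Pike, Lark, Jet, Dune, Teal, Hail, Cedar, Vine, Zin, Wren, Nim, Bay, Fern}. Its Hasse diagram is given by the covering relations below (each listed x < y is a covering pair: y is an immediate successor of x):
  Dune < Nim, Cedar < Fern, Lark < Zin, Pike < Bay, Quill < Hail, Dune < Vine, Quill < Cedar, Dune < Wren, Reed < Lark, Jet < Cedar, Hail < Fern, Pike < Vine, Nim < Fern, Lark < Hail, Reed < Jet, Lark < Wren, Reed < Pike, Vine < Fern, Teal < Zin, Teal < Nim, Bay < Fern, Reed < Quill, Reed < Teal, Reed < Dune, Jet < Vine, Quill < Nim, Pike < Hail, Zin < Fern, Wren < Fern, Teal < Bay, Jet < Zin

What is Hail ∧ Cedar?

Quill

Common lower bounds of {Hail, Cedar}: Quill, Reed.
The greatest among these is Quill.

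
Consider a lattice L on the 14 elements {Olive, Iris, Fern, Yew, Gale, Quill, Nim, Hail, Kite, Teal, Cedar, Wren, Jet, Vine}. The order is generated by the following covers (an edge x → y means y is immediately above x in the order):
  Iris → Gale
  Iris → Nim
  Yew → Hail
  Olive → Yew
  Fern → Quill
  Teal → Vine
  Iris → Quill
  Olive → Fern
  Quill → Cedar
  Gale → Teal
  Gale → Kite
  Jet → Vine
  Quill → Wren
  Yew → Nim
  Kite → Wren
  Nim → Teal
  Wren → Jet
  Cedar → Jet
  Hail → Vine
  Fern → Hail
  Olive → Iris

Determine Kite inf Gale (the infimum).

Common lower bounds of {Kite, Gale}: Gale, Iris, Olive.
The greatest among these is Gale.

Gale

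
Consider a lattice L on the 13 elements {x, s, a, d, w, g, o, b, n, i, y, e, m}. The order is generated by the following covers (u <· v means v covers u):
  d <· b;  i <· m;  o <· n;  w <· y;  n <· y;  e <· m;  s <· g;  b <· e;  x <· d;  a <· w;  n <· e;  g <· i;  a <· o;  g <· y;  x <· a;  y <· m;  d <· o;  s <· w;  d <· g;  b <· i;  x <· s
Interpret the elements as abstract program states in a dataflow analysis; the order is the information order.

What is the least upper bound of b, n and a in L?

e

Common upper bounds of {b, n, a}: e, m.
The least among these is e.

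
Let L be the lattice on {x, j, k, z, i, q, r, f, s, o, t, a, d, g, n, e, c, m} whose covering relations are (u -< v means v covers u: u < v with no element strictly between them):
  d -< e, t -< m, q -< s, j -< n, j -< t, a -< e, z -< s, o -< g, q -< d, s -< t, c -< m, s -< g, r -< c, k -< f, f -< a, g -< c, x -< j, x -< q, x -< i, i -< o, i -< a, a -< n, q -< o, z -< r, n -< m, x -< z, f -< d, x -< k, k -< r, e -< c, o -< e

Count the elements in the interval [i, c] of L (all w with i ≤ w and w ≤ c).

6

The interval [i, c] = {a, c, e, g, i, o}, which has 6 elements.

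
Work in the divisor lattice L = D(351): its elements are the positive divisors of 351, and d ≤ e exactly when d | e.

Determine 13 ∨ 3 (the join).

39

In the divisibility order, the join is the least common multiple: lcm(13, 3) = 39.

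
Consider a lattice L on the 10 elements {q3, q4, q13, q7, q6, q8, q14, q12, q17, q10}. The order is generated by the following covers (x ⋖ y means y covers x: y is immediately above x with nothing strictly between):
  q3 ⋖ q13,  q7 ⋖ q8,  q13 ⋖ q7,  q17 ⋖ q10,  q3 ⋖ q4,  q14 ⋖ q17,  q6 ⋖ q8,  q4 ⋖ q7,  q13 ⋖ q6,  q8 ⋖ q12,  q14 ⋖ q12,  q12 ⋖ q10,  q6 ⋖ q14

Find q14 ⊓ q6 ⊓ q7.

Common lower bounds of {q14, q6, q7}: q13, q3.
The greatest among these is q13.

q13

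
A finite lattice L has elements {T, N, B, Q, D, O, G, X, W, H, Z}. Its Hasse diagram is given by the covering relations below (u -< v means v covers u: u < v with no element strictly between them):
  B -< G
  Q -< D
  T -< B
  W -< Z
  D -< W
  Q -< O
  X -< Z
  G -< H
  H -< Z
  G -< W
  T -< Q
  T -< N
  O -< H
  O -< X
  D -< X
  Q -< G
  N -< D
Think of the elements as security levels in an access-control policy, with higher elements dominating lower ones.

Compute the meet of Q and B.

Common lower bounds of {Q, B}: T.
The greatest among these is T.

T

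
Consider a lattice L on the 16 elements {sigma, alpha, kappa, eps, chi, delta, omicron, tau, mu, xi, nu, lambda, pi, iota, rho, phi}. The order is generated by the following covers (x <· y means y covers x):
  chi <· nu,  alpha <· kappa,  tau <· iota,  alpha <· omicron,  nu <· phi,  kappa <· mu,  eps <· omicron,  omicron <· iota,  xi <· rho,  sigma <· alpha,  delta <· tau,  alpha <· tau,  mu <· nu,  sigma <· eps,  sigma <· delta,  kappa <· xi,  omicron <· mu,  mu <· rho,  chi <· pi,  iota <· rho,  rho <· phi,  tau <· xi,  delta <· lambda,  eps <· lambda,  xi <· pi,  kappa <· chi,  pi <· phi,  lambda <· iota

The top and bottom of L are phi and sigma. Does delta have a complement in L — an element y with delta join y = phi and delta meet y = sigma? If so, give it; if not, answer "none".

nu

Need y with delta ∨ y = phi and delta ∧ y = sigma.
Checking each element gives: nu.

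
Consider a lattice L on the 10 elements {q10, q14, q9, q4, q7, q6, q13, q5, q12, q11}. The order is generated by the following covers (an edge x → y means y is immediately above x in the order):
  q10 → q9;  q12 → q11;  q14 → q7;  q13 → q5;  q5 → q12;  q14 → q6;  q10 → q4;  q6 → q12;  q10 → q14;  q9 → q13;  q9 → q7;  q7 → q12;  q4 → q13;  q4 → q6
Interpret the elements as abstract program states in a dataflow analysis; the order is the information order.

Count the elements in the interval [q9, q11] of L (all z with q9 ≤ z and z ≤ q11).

6

The interval [q9, q11] = {q11, q12, q13, q5, q7, q9}, which has 6 elements.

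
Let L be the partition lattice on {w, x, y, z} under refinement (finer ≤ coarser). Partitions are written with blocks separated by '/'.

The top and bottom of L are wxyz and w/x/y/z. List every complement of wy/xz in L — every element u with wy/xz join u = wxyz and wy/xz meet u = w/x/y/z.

w/x/yz, w/xy/z, wx/y/z, wx/yz, wz/x/y, wz/xy

Need u with wy/xz ∨ u = wxyz and wy/xz ∧ u = w/x/y/z.
Checking each element gives: w/x/yz, w/xy/z, wx/y/z, wx/yz, wz/x/y, wz/xy.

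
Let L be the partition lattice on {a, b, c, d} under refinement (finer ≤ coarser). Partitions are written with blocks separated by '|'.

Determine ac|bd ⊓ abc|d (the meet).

The meet (common refinement) of ac|bd and abc|d intersects blocks pairwise, giving ac|b|d.

ac|b|d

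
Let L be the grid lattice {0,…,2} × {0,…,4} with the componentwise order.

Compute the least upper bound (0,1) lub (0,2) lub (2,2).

Common upper bounds of {(0,1), (0,2), (2,2)}: (2,2), (2,3), (2,4).
The least among these is (2,2).

(2,2)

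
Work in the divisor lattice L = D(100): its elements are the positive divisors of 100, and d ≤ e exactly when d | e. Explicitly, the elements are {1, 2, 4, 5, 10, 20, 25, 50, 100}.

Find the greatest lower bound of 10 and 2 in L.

In the divisibility order, the meet is the greatest common divisor: gcd(10, 2) = 2.

2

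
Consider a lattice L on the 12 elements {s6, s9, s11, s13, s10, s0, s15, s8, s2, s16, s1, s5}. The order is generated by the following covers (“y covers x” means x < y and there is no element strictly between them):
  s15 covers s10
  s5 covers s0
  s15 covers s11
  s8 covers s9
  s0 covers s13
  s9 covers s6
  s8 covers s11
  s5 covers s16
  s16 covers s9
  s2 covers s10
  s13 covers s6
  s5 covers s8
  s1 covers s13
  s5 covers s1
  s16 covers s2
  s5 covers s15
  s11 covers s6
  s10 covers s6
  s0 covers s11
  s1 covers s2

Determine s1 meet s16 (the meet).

s2

Common lower bounds of {s1, s16}: s10, s2, s6.
The greatest among these is s2.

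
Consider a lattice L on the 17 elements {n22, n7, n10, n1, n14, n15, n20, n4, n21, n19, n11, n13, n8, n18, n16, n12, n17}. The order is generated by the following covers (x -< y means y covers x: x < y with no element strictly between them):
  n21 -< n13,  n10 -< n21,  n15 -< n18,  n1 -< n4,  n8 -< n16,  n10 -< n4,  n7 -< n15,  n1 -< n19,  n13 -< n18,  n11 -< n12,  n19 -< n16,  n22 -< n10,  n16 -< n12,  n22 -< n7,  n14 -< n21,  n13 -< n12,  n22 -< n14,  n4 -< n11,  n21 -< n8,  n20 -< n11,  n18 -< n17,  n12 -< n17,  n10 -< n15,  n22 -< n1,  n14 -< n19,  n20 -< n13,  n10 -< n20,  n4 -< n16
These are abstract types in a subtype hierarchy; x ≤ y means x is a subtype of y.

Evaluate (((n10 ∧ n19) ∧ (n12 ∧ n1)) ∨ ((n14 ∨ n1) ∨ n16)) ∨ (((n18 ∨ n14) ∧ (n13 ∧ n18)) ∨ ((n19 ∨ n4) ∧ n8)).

n10 ∧ n19 = n22
n12 ∧ n1 = n1
n22 ∧ n1 = n22
n14 ∨ n1 = n19
n19 ∨ n16 = n16
n22 ∨ n16 = n16
n18 ∨ n14 = n18
n13 ∧ n18 = n13
n18 ∧ n13 = n13
n19 ∨ n4 = n16
n16 ∧ n8 = n8
n13 ∨ n8 = n12
n16 ∨ n12 = n12

n12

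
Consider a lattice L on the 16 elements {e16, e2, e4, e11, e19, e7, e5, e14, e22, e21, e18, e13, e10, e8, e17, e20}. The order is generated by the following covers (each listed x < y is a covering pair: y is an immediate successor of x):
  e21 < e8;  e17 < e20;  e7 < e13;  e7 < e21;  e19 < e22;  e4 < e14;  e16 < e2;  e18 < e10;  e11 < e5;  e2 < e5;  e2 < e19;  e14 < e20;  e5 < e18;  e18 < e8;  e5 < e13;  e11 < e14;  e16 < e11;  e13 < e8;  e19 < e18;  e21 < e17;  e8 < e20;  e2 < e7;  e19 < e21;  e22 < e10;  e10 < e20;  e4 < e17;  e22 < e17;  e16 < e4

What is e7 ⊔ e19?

e21

Common upper bounds of {e7, e19}: e17, e20, e21, e8.
The least among these is e21.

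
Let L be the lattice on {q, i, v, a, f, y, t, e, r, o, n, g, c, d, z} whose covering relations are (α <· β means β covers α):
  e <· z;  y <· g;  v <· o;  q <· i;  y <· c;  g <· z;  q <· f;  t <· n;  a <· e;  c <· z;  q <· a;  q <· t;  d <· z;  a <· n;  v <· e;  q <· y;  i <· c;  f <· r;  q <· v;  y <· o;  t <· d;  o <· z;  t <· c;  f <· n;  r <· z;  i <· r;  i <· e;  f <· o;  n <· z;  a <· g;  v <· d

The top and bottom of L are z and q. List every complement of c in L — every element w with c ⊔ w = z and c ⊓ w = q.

Need w with c ∨ w = z and c ∧ w = q.
Checking each element gives: a, f, v.

a, f, v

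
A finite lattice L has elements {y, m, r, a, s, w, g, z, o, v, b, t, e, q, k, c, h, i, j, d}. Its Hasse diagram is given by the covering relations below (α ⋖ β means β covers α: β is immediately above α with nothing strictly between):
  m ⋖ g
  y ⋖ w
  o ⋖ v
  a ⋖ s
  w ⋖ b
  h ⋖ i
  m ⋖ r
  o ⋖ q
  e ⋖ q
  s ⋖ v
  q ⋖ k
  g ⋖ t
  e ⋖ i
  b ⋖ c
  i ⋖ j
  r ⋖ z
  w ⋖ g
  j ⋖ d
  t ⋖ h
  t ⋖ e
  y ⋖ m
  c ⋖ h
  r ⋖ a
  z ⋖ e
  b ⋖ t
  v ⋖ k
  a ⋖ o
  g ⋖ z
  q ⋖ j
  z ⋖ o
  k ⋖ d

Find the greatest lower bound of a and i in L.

r

Common lower bounds of {a, i}: m, r, y.
The greatest among these is r.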